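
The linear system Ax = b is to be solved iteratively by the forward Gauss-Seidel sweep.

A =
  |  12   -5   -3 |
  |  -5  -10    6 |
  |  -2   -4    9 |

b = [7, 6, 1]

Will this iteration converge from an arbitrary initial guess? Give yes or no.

Diagonal D = diag(12, -10, 9); L, U strict lower/upper.
Gauss-Seidel: T = -(D+L)⁻¹U, row 0 first, T[0,2] = -(-3)/(12) = +0.2500; later rows by forward substitution.
  T[0,:] = [+0.0000 +0.4167 +0.2500]
  T[1,:] = [+0.0000 -0.2083 +0.4750]
  T[2,:] = [+0.0000 -0.0000 +0.2667]
eigenvalue magnitudes: 0.2667, 0.2083, 0.0000.
ρ = 0.2667; 0.2667 < 1, so it converges for any x₀.

yes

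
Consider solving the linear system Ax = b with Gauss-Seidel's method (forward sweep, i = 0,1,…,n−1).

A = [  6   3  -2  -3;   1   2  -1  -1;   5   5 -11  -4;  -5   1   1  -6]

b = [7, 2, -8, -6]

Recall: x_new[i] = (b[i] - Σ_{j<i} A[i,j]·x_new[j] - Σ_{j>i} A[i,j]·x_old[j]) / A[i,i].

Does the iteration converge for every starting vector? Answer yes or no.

yes

Let D = diag(6, 2, -11, -6); L, U the strict triangles.
Gauss-Seidel: T = -(D+L)⁻¹U, row 0 first, T[0,3] = -(-3)/(6) = +0.5000; later rows by forward substitution.
  T[0,:] = [+0.0000 -0.5000 +0.3333 +0.5000]
  T[1,:] = [+0.0000 +0.2500 +0.3333 +0.2500]
  T[2,:] = [+0.0000 -0.1136 +0.3030 -0.0227]
  T[3,:] = [+0.0000 +0.4394 -0.1717 -0.3788]
|eigenvalues of T|: 0.5162, 0.3831, 0.3831, 0.0000.
spectral radius ρ = 0.5162; 0.5162 < 1, so it converges for any x₀.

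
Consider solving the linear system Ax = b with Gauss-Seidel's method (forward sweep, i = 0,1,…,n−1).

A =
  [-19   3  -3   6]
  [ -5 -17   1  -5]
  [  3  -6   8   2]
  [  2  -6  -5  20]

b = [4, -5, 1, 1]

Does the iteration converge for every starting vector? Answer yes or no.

yes

Diagonal D = diag(-19, -17, 8, 20); L, U strict lower/upper.
GS T = -(D+L)⁻¹U: row 0 first, T[0,2] = -(-3)/(-19) = -0.1579; later rows by forward substitution.
  T[0,:] = [+0.0000, +0.1579, -0.1579, +0.3158]
  T[1,:] = [+0.0000, -0.0464, +0.1053, -0.3870]
  T[2,:] = [+0.0000, -0.0940, +0.1382, -0.6587]
  T[3,:] = [+0.0000, -0.0532, +0.0819, -0.3123]
eigenvalue magnitudes: 0.1607, 0.0784, 0.0184, 0.0000.
ρ(T) = max|λ| = 0.1607; 0.1607 < 1, so it converges for any x₀.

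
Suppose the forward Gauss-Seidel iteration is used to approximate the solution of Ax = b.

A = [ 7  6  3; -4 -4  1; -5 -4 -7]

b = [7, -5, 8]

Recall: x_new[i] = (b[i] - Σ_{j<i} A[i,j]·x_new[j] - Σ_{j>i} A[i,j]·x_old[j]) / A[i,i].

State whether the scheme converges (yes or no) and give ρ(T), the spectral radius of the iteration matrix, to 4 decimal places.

Diagonal D = diag(7, -4, -7); L, U strict lower/upper.
GS T = -(D+L)⁻¹U: row 0 first, T[0,2] = -(3)/(7) = -0.4286; later rows by forward substitution.
  T[0,:] = [+0.0000  -0.8571  -0.4286]
  T[1,:] = [+0.0000  +0.8571  +0.6786]
  T[2,:] = [+0.0000  +0.1224  -0.0816]
|λ(T)| sorted: 0.9386, 0.1631, 0.0000.
ρ = 0.9386; 0.9386 < 1: convergent.

yes, ρ = 0.9386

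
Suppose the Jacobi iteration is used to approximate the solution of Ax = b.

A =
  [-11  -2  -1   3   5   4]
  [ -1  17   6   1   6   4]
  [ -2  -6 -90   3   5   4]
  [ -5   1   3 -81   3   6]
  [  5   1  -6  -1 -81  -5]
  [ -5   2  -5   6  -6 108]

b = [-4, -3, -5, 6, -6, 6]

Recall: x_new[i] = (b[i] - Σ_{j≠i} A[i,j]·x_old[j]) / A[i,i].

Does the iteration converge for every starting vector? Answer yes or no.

Split A = D + L + U, D = diag(-11, 17, -90, -81, -81, 108).
Jacobi: T = -D⁻¹(L+U), T[3,1] = -(1)/(-81) = +0.0123; T[3,3] = 0.
  T[0,:] = [+0.0000, -0.1818, -0.0909, +0.2727, +0.4545, +0.3636]
  T[1,:] = [+0.0588, +0.0000, -0.3529, -0.0588, -0.3529, -0.2353]
  T[2,:] = [-0.0222, -0.0667, +0.0000, +0.0333, +0.0556, +0.0444]
  T[3,:] = [-0.0617, +0.0123, +0.0370, +0.0000, +0.0370, +0.0741]
  T[4,:] = [+0.0617, +0.0123, -0.0741, -0.0123, +0.0000, -0.0617]
  T[5,:] = [+0.0463, -0.0185, +0.0463, -0.0556, +0.0556, +0.0000]
|roots of det(T-λI)|: 0.2172, 0.1756, 0.1756, 0.0823, 0.0774, 0.0453.
ρ = 0.2172; 0.2172 < 1, so it converges for any x₀.

yes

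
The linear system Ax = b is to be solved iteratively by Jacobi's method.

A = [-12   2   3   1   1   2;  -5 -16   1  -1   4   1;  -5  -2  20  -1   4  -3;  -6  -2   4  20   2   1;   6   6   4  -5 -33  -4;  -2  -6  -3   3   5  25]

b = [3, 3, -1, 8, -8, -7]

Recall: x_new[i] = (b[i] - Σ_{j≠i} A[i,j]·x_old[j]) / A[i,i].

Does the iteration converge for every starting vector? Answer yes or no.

yes

Write A = D+L+U with D = diag(-12, -16, 20, 20, -33, 25).
Jacobi: T = -D⁻¹(L+U), T[0,2] = -(3)/(-12) = +0.2500; T[0,0] = 0.
  T[0,:] = [+0.0000 +0.1667 +0.2500 +0.0833 +0.0833 +0.1667]
  T[1,:] = [-0.3125 +0.0000 +0.0625 -0.0625 +0.2500 +0.0625]
  T[2,:] = [+0.2500 +0.1000 +0.0000 +0.0500 -0.2000 +0.1500]
  T[3,:] = [+0.3000 +0.1000 -0.2000 +0.0000 -0.1000 -0.0500]
  T[4,:] = [+0.1818 +0.1818 +0.1212 -0.1515 +0.0000 -0.1212]
  T[5,:] = [+0.0800 +0.2400 +0.1200 -0.1200 -0.2000 +0.0000]
|λ(T)| sorted: 0.5068, 0.2601, 0.2601, 0.1843, 0.1843, 0.1444.
ρ = 0.5068; 0.5068 < 1 ⇒ converges.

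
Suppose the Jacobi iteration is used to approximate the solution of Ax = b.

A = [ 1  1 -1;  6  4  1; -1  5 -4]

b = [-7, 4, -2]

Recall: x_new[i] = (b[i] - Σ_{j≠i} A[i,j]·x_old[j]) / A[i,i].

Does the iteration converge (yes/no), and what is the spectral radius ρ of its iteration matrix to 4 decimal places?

Diagonal D = diag(1, 4, -4); L, U strict lower/upper.
Jacobi T = -D⁻¹(L+U): T[2,0] = -(-1)/(-4) = -0.2500; T[2,2] = 0.
  T[0,:] = [+0.0000  -1.0000  +1.0000]
  T[1,:] = [-1.5000  +0.0000  -0.2500]
  T[2,:] = [-0.2500  +1.2500  +0.0000]
moduli |λ_i(T)| = 1.4946, 1.1386, 1.1386.
ρ = 1.4946; 1.4946 > 1, so it fails to converge.

no, ρ = 1.4946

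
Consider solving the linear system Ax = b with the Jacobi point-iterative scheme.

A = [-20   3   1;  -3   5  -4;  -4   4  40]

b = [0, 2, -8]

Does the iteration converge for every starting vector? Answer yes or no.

Diagonal D = diag(-20, 5, 40); L, U strict lower/upper.
T_J = -D⁻¹(L+U): T[1,0] = -(-3)/(5) = +0.6000; T[1,1] = 0.
  T[0,:] = [+0.0000  +0.1500  +0.0500]
  T[1,:] = [+0.6000  +0.0000  +0.8000]
  T[2,:] = [+0.1000  -0.1000  +0.0000]
eigenvalue magnitudes: 0.2320, 0.1970, 0.1970.
spectral radius ρ = 0.2320; 0.2320 < 1 ⇒ converges.

yes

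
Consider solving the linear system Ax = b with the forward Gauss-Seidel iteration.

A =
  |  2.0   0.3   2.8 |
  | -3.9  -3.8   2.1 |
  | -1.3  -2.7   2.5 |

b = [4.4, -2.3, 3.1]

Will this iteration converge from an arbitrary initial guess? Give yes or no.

Diagonal D = diag(2, -3.8, 2.5); L, U strict lower/upper.
Gauss-Seidel: T = -(D+L)⁻¹U, row 0 first, T[0,2] = -(2.8)/(2) = -1.4000; later rows by forward substitution.
  T[0,:] = [+0.0000, -0.1500, -1.4000]
  T[1,:] = [+0.0000, +0.1539, +1.9895]
  T[2,:] = [+0.0000, +0.0883, +1.4206]
|eigenvalues of T|: 1.5467, 0.0279, 0.0000.
ρ = 1.5467; 1.5467 > 1 ⇒ diverges.

no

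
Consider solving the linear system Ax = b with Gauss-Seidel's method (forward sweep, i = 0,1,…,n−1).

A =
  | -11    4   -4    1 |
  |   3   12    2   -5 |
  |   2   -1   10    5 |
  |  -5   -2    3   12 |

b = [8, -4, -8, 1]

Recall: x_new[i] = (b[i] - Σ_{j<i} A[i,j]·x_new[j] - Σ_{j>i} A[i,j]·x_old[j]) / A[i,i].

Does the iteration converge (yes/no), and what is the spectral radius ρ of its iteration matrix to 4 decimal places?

Split A = D + L + U, D = diag(-11, 12, 10, 12).
Gauss-Seidel: T = -(D+L)⁻¹U, row 0 first, T[0,2] = -(-4)/(-11) = -0.3636; later rows by forward substitution.
  T[0,:] = [+0.0000, +0.3636, -0.3636, +0.0909]
  T[1,:] = [+0.0000, -0.0909, -0.0758, +0.3939]
  T[2,:] = [+0.0000, -0.0818, +0.0652, -0.4788]
  T[3,:] = [+0.0000, +0.1568, -0.1804, +0.2232]
eigenvalue magnitudes: 0.5448, 0.2572, 0.0901, 0.0000.
spectral radius ρ = 0.5448; 0.5448 < 1, so it converges for any x₀.

yes, ρ = 0.5448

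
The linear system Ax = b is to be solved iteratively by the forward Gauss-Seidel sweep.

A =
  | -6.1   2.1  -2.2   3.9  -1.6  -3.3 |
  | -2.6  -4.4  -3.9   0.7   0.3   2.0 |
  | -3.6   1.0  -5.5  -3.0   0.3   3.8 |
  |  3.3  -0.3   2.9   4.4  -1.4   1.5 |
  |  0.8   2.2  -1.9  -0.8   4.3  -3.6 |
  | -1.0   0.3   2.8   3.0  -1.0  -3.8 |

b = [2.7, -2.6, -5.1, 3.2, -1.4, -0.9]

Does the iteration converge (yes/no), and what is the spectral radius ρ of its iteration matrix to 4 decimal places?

Write A = D+L+U with D = diag(-6.1, -4.4, -5.5, 4.4, 4.3, -3.8).
T_GS = -(D+L)⁻¹U: row 0 first, T[0,2] = -(-2.2)/(-6.1) = -0.3607; later rows by forward substitution.
  T[0,:] = [+0.0000 +0.3443 -0.3607 +0.6393 -0.2623 -0.5410]
  T[1,:] = [+0.0000 -0.2034 -0.6732 -0.2187 +0.2232 +0.7742]
  T[2,:] = [+0.0000 -0.2623 +0.1137 -1.0037 +0.2668 +1.1858]
  T[3,:] = [+0.0000 -0.0992 +0.1497 +0.1671 +0.3543 -0.6639]
  T[4,:] = [+0.0000 -0.0943 +0.4896 -0.4195 +0.1184 +0.9422]
  T[5,:] = [+0.0000 -0.3534 +0.1148 -0.6828 +0.5318 +0.3051]
eigenvalue magnitudes: 1.1795, 0.4705, 0.3098, 0.2605, 0.2605, 0.0000.
ρ = 1.1795; 1.1795 > 1 ⇒ diverges.

no, ρ = 1.1795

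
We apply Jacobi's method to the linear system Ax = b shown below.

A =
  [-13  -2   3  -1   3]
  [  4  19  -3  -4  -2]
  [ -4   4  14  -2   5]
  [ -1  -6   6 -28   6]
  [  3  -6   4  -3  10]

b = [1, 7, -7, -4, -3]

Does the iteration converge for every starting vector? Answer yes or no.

yes

Split A = D + L + U, D = diag(-13, 19, 14, -28, 10).
T_J = -D⁻¹(L+U): T[3,4] = -(6)/(-28) = +0.2143; T[3,3] = 0.
  T[0,:] = [+0.0000 -0.1538 +0.2308 -0.0769 +0.2308]
  T[1,:] = [-0.2105 +0.0000 +0.1579 +0.2105 +0.1053]
  T[2,:] = [+0.2857 -0.2857 +0.0000 +0.1429 -0.3571]
  T[3,:] = [-0.0357 -0.2143 +0.2143 +0.0000 +0.2143]
  T[4,:] = [-0.3000 +0.6000 -0.4000 +0.3000 +0.0000]
|roots of det(T-λI)|: 0.6341, 0.3150, 0.1965, 0.1965, 0.0887.
spectral radius ρ = 0.6341; 0.6341 < 1: convergent.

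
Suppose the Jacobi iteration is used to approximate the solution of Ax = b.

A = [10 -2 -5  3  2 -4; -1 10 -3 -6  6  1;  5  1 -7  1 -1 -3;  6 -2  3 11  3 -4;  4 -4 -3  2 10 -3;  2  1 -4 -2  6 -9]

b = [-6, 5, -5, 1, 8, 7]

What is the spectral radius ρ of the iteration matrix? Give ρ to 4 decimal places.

Let D = diag(10, 10, -7, 11, 10, -9); L, U the strict triangles.
T_J = -D⁻¹(L+U): T[1,0] = -(-1)/(10) = +0.1000; T[1,1] = 0.
  T[0,:] = [+0.0000 +0.2000 +0.5000 -0.3000 -0.2000 +0.4000]
  T[1,:] = [+0.1000 +0.0000 +0.3000 +0.6000 -0.6000 -0.1000]
  T[2,:] = [+0.7143 +0.1429 +0.0000 +0.1429 -0.1429 -0.4286]
  T[3,:] = [-0.5455 +0.1818 -0.2727 +0.0000 -0.2727 +0.3636]
  T[4,:] = [-0.4000 +0.4000 +0.3000 -0.2000 +0.0000 +0.3000]
  T[5,:] = [+0.2222 +0.1111 -0.4444 -0.2222 +0.6667 +0.0000]
|λ(T)| sorted: 1.1834, 0.6762, 0.5848, 0.5848, 0.3876, 0.2721.
ρ(T) = max|λ| = 1.1834; 1.1834 > 1, so it fails to converge.

1.1834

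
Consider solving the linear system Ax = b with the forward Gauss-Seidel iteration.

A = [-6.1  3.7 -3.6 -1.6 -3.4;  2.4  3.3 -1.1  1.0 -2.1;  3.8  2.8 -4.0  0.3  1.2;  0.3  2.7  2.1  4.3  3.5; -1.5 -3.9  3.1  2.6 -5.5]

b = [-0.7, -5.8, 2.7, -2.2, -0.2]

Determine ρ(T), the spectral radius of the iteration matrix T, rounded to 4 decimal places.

Write A = D+L+U with D = diag(-6.1, 3.3, -4, 4.3, -5.5).
GS T = -(D+L)⁻¹U: row 0 first, T[0,2] = -(-3.6)/(-6.1) = -0.5902; later rows by forward substitution.
  T[0,:] = [+0.0000 +0.6066 -0.5902 -0.2623 -0.5574]
  T[1,:] = [+0.0000 -0.4411 +0.7625 -0.1123 +1.0417]
  T[2,:] = [+0.0000 +0.2674 -0.0269 -0.2528 +0.4997]
  T[3,:] = [+0.0000 +0.1041 -0.4245 +0.2122 -1.6732]
  T[4,:] = [+0.0000 +0.3473 -0.5956 +0.1090 -1.0960]
eigenvalue magnitudes: 1.3603, 0.1716, 0.1716, 0.0840, 0.0000.
ρ = 1.3603; 1.3603 > 1 ⇒ diverges.

1.3603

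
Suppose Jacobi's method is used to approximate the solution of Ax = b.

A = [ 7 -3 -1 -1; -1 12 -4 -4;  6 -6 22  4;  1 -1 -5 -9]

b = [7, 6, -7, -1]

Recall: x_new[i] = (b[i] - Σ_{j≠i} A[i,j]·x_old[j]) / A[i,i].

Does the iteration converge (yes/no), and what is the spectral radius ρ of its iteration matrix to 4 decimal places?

Diagonal D = diag(7, 12, 22, -9); L, U strict lower/upper.
Jacobi T = -D⁻¹(L+U): T[3,2] = -(-5)/(-9) = -0.5556; T[3,3] = 0.
  T[0,:] = [+0.0000  +0.4286  +0.1429  +0.1429]
  T[1,:] = [+0.0833  +0.0000  +0.3333  +0.3333]
  T[2,:] = [-0.2727  +0.2727  +0.0000  -0.1818]
  T[3,:] = [+0.1111  -0.1111  -0.5556  +0.0000]
|eigenvalues of T|: 0.5457, 0.3754, 0.2576, 0.2576.
spectral radius ρ = 0.5457; 0.5457 < 1, so it converges for any x₀.

yes, ρ = 0.5457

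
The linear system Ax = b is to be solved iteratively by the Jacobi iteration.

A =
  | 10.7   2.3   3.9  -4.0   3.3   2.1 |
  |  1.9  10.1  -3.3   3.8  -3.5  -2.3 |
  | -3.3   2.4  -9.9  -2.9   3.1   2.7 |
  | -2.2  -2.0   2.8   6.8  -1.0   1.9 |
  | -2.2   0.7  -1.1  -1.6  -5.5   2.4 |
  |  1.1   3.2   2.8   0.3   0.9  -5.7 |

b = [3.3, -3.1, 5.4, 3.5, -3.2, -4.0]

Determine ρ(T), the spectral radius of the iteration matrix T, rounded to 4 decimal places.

1.1525

A = D + L + U where D = diag(10.7, 10.1, -9.9, 6.8, -5.5, -5.7).
T_J = -D⁻¹(L+U): T[5,3] = -(0.3)/(-5.7) = +0.0526; T[5,5] = 0.
  T[0,:] = [+0.0000  -0.2150  -0.3645  +0.3738  -0.3084  -0.1963]
  T[1,:] = [-0.1881  +0.0000  +0.3267  -0.3762  +0.3465  +0.2277]
  T[2,:] = [-0.3333  +0.2424  +0.0000  -0.2929  +0.3131  +0.2727]
  T[3,:] = [+0.3235  +0.2941  -0.4118  +0.0000  +0.1471  -0.2794]
  T[4,:] = [-0.4000  +0.1273  -0.2000  -0.2909  +0.0000  +0.4364]
  T[5,:] = [+0.1930  +0.5614  +0.4912  +0.0526  +0.1579  +0.0000]
eigenvalue magnitudes: 1.1525, 0.4331, 0.4331, 0.3233, 0.3233, 0.0083.
spectral radius ρ = 1.1525; 1.1525 > 1, so it fails to converge.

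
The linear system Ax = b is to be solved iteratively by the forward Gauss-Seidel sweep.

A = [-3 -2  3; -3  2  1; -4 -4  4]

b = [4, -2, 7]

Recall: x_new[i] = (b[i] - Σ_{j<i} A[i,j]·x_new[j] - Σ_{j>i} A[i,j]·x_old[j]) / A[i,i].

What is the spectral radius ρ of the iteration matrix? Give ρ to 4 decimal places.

Diagonal D = diag(-3, 2, 4); L, U strict lower/upper.
Gauss-Seidel: T = -(D+L)⁻¹U, row 0 first, T[0,1] = -(-2)/(-3) = -0.6667; later rows by forward substitution.
  T[0,:] = [+0.0000, -0.6667, +1.0000]
  T[1,:] = [+0.0000, -1.0000, +1.0000]
  T[2,:] = [+0.0000, -1.6667, +2.0000]
moduli |λ_i(T)| = 1.2638, 0.2638, 0.0000.
spectral radius ρ = 1.2638; 1.2638 > 1 ⇒ diverges.

1.2638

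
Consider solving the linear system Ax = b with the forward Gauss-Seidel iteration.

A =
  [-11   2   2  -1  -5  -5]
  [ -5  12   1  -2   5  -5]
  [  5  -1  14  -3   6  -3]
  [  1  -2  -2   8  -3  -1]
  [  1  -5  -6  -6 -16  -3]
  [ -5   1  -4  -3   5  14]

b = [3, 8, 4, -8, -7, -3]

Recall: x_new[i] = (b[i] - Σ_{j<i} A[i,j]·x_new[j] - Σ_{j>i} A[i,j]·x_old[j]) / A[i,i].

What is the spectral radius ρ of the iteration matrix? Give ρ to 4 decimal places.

0.5828

Write A = D+L+U with D = diag(-11, 12, 14, 8, -16, 14).
Gauss-Seidel: T = -(D+L)⁻¹U, row 0 first, T[0,1] = -(2)/(-11) = +0.1818; later rows by forward substitution.
  T[0,:] = [+0.0000 +0.1818 +0.1818 -0.0909 -0.4545 -0.4545]
  T[1,:] = [+0.0000 +0.0758 -0.0076 +0.1288 -0.6061 +0.2273]
  T[2,:] = [+0.0000 -0.0595 -0.0655 +0.2560 -0.3095 +0.3929]
  T[3,:] = [+0.0000 -0.0187 -0.0410 +0.1075 +0.2029 +0.3369]
  T[4,:] = [+0.0000 +0.0170 +0.0537 -0.1822 +0.2010 -0.5606]
  T[5,:] = [+0.0000 +0.0324 +0.0188 +0.1196 -0.2358 +0.2061]
eigenvalue magnitudes: 0.5828, 0.1652, 0.1652, 0.0716, 0.0716, 0.0000.
ρ = 0.5828; 0.5828 < 1: convergent.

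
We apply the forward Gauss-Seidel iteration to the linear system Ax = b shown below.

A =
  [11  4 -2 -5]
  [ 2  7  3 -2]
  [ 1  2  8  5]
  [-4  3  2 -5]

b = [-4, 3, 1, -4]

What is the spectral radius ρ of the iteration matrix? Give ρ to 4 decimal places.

0.7837

A = D + L + U where D = diag(11, 7, 8, -5).
GS T = -(D+L)⁻¹U: row 0 first, T[0,1] = -(4)/(11) = -0.3636; later rows by forward substitution.
  T[0,:] = [+0.0000 -0.3636 +0.1818 +0.4545]
  T[1,:] = [+0.0000 +0.1039 -0.4805 +0.1558]
  T[2,:] = [+0.0000 +0.0195 +0.0974 -0.7208]
  T[3,:] = [+0.0000 +0.3610 -0.3948 -0.5584]
eigenvalue magnitudes: 0.7837, 0.5940, 0.1674, 0.0000.
ρ = 0.7837; 0.7837 < 1, so it converges for any x₀.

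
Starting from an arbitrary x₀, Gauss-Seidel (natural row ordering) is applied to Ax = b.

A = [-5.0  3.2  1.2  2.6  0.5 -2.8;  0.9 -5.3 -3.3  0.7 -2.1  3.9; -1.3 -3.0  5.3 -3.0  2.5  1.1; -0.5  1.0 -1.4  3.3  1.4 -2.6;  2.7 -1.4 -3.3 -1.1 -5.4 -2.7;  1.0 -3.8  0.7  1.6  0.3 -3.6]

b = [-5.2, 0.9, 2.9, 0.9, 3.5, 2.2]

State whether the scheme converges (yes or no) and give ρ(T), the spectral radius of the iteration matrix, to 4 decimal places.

no, ρ = 1.1876

Write A = D+L+U with D = diag(-5, -5.3, 5.3, 3.3, -5.4, -3.6).
T_GS = -(D+L)⁻¹U: row 0 first, T[0,4] = -(0.5)/(-5) = +0.1000; later rows by forward substitution.
  T[0,:] = [+0.0000  +0.6400  +0.2400  +0.5200  +0.1000  -0.5600]
  T[1,:] = [+0.0000  +0.1087  -0.5819  +0.2204  -0.3792  +0.6408]
  T[2,:] = [+0.0000  +0.2185  -0.2705  +0.8183  -0.6618  +0.0178]
  T[3,:] = [+0.0000  +0.1567  +0.0979  +0.3592  -0.5749  +0.5164]
  T[4,:] = [+0.0000  +0.1264  +0.4162  -0.3704  +0.6699  -1.0622]
  T[5,:] = [+0.0000  +0.1857  +0.7065  +0.1997  +0.0997  -0.6875]
eigenvalue magnitudes: 1.1876, 0.8320, 0.8320, 0.1460, 0.1108, 0.0000.
ρ(T) = max|λ| = 1.1876; 1.1876 > 1: divergent.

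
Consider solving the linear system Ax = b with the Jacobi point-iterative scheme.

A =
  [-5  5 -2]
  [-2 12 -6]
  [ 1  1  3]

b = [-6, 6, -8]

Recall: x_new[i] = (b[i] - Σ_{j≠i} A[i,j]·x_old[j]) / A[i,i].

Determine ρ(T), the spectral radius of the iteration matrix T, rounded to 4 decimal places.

A = D + L + U where D = diag(-5, 12, 3).
Jacobi T = -D⁻¹(L+U): T[2,1] = -(1)/(3) = -0.3333; T[2,2] = 0.
  T[0,:] = [+0.0000, +1.0000, -0.4000]
  T[1,:] = [+0.1667, +0.0000, +0.5000]
  T[2,:] = [-0.3333, -0.3333, +0.0000]
|eigenvalues of T|: 0.6088, 0.4871, 0.4871.
ρ(T) = max|λ| = 0.6088; 0.6088 < 1 ⇒ converges.

0.6088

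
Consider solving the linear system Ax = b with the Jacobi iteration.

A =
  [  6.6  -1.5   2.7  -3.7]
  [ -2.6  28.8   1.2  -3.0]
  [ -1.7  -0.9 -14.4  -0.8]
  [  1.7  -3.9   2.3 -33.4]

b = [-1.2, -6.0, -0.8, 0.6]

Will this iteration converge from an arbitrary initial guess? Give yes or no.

Write A = D+L+U with D = diag(6.6, 28.8, -14.4, -33.4).
T_J = -D⁻¹(L+U): T[0,2] = -(2.7)/(6.6) = -0.4091; T[0,0] = 0.
  T[0,:] = [+0.0000, +0.2273, -0.4091, +0.5606]
  T[1,:] = [+0.0903, +0.0000, -0.0417, +0.1042]
  T[2,:] = [-0.1181, -0.0625, +0.0000, -0.0556]
  T[3,:] = [+0.0509, -0.1168, +0.0689, +0.0000]
eigenvalue magnitudes: 0.3145, 0.2402, 0.1024, 0.0282.
ρ = 0.3145; 0.3145 < 1 ⇒ converges.

yes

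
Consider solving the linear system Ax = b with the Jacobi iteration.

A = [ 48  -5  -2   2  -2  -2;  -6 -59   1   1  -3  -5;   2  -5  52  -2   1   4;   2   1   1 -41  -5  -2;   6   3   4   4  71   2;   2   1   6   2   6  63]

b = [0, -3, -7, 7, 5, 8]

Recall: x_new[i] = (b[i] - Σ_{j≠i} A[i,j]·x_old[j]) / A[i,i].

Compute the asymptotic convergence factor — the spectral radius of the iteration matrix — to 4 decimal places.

0.1543

Split A = D + L + U, D = diag(48, -59, 52, -41, 71, 63).
Jacobi T = -D⁻¹(L+U): T[3,1] = -(1)/(-41) = +0.0244; T[3,3] = 0.
  T[0,:] = [+0.0000, +0.1042, +0.0417, -0.0417, +0.0417, +0.0417]
  T[1,:] = [-0.1017, +0.0000, +0.0169, +0.0169, -0.0508, -0.0847]
  T[2,:] = [-0.0385, +0.0962, +0.0000, +0.0385, -0.0192, -0.0769]
  T[3,:] = [+0.0488, +0.0244, +0.0244, +0.0000, -0.1220, -0.0488]
  T[4,:] = [-0.0845, -0.0423, -0.0563, -0.0563, +0.0000, -0.0282]
  T[5,:] = [-0.0317, -0.0159, -0.0952, -0.0317, -0.0952, +0.0000]
|λ(T)| sorted: 0.1543, 0.1255, 0.1255, 0.0912, 0.0803, 0.0661.
ρ = 0.1543; 0.1543 < 1: convergent.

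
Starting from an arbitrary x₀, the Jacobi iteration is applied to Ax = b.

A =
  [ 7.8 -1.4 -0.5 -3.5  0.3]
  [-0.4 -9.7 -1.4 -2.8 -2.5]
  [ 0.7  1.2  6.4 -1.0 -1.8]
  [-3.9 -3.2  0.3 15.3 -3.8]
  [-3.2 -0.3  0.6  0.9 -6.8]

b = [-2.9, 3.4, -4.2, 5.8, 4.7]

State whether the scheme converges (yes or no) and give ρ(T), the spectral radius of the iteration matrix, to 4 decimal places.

yes, ρ = 0.5241

Let D = diag(7.8, -9.7, 6.4, 15.3, -6.8); L, U the strict triangles.
Jacobi: T = -D⁻¹(L+U), T[0,3] = -(-3.5)/(7.8) = +0.4487; T[0,0] = 0.
  T[0,:] = [+0.0000, +0.1795, +0.0641, +0.4487, -0.0385]
  T[1,:] = [-0.0412, +0.0000, -0.1443, -0.2887, -0.2577]
  T[2,:] = [-0.1094, -0.1875, +0.0000, +0.1562, +0.2812]
  T[3,:] = [+0.2549, +0.2092, -0.0196, +0.0000, +0.2484]
  T[4,:] = [-0.4706, -0.0441, +0.0882, +0.1324, +0.0000]
moduli |λ_i(T)| = 0.5241, 0.3890, 0.3271, 0.3271, 0.1329.
ρ = 0.5241; 0.5241 < 1, so it converges for any x₀.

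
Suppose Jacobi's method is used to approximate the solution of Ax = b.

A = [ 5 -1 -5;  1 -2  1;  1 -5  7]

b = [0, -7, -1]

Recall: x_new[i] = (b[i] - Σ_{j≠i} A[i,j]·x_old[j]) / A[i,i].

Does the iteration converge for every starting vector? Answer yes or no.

Split A = D + L + U, D = diag(5, -2, 7).
Jacobi: T = -D⁻¹(L+U), T[0,1] = -(-1)/(5) = +0.2000; T[0,0] = 0.
  T[0,:] = [+0.0000 +0.2000 +1.0000]
  T[1,:] = [+0.5000 +0.0000 +0.5000]
  T[2,:] = [-0.1429 +0.7143 +0.0000]
eigenvalue magnitudes: 0.8478, 0.6359, 0.6359.
spectral radius ρ = 0.8478; 0.8478 < 1 ⇒ converges.

yes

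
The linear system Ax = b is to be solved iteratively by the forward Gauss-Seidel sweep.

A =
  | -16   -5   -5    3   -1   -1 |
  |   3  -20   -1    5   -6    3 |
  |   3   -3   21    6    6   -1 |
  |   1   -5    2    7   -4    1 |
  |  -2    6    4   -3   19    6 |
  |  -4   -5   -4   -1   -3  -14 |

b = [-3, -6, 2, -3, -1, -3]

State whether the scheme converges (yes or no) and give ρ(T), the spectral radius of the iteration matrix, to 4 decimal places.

Diagonal D = diag(-16, -20, 21, 7, 19, -14); L, U strict lower/upper.
GS T = -(D+L)⁻¹U: row 0 first, T[0,4] = -(-1)/(-16) = -0.0625; later rows by forward substitution.
  T[0,:] = [+0.0000 -0.3125 -0.3125 +0.1875 -0.0625 -0.0625]
  T[1,:] = [+0.0000 -0.0469 -0.0969 +0.2781 -0.3094 +0.1406]
  T[2,:] = [+0.0000 +0.0379 +0.0308 -0.2728 -0.3210 +0.0766]
  T[3,:] = [+0.0000 +0.0003 -0.0334 +0.2498 +0.4511 -0.0554]
  T[4,:] = [+0.0000 -0.0260 -0.0141 +0.0288 +0.2299 -0.3917]
  T[5,:] = [+0.0000 +0.1007 +0.1205 -0.0990 +0.1386 +0.0336]
eigenvalue magnitudes: 0.5002, 0.2772, 0.2772, 0.1455, 0.0412, 0.0000.
ρ(T) = max|λ| = 0.5002; 0.5002 < 1: convergent.

yes, ρ = 0.5002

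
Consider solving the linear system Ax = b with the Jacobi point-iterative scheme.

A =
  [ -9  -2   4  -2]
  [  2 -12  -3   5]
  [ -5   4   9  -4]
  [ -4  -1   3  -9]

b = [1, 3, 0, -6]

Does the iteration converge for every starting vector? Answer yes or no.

Split A = D + L + U, D = diag(-9, -12, 9, -9).
T_J = -D⁻¹(L+U): T[3,1] = -(-1)/(-9) = -0.1111; T[3,3] = 0.
  T[0,:] = [+0.0000, -0.2222, +0.4444, -0.2222]
  T[1,:] = [+0.1667, +0.0000, -0.2500, +0.4167]
  T[2,:] = [+0.5556, -0.4444, +0.0000, +0.4444]
  T[3,:] = [-0.4444, -0.1111, +0.3333, +0.0000]
eigenvalue magnitudes: 0.8374, 0.5689, 0.1639, 0.1639.
spectral radius ρ = 0.8374; 0.8374 < 1 ⇒ converges.

yes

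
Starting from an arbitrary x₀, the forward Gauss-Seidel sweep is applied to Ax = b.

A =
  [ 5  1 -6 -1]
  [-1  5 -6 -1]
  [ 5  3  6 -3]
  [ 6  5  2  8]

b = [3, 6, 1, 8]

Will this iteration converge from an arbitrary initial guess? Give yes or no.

no

Split A = D + L + U, D = diag(5, 5, 6, 8).
GS T = -(D+L)⁻¹U: row 0 first, T[0,2] = -(-6)/(5) = +1.2000; later rows by forward substitution.
  T[0,:] = [+0.0000 -0.2000 +1.2000 +0.2000]
  T[1,:] = [+0.0000 -0.0400 +1.4400 +0.2400]
  T[2,:] = [+0.0000 +0.1867 -1.7200 +0.2133]
  T[3,:] = [+0.0000 +0.1283 -1.3700 -0.3533]
|eigenvalues of T|: 1.6726, 0.5403, 0.0996, 0.0000.
ρ = 1.6726; 1.6726 > 1 ⇒ diverges.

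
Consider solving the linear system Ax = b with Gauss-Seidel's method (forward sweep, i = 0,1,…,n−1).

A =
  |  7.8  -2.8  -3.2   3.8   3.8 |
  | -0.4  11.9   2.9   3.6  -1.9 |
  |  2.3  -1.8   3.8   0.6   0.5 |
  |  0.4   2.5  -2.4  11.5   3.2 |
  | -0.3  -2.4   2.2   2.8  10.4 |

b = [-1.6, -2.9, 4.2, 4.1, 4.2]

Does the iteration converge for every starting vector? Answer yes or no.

yes

A = D + L + U where D = diag(7.8, 11.9, 3.8, 11.5, 10.4).
GS T = -(D+L)⁻¹U: row 0 first, T[0,4] = -(3.8)/(7.8) = -0.4872; later rows by forward substitution.
  T[0,:] = [+0.0000  +0.3590  +0.4103  -0.4872  -0.4872]
  T[1,:] = [+0.0000  +0.0121  -0.2299  -0.3189  +0.1433]
  T[2,:] = [+0.0000  -0.2116  -0.3572  -0.0141  +0.2312]
  T[3,:] = [+0.0000  -0.0593  -0.0388  +0.0833  -0.2442]
  T[4,:] = [+0.0000  +0.0738  +0.0448  -0.1071  +0.0359]
moduli |λ_i(T)| = 0.5021, 0.3315, 0.0655, 0.0102, 0.0000.
ρ = 0.5021; 0.5021 < 1 ⇒ converges.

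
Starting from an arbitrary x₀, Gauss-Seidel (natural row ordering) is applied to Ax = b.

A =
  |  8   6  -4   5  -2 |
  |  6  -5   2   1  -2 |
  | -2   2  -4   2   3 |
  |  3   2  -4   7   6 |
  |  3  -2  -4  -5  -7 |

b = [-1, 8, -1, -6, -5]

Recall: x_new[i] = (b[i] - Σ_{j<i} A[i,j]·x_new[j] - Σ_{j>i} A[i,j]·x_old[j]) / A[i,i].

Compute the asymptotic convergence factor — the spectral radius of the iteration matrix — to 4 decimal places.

1.1700

Let D = diag(8, -5, -4, 7, -7); L, U the strict triangles.
Gauss-Seidel: T = -(D+L)⁻¹U, row 0 first, T[0,4] = -(-2)/(8) = +0.2500; later rows by forward substitution.
  T[0,:] = [+0.0000  -0.7500  +0.5000  -0.6250  +0.2500]
  T[1,:] = [+0.0000  -0.9000  +1.0000  -0.5500  -0.1000]
  T[2,:] = [+0.0000  -0.0750  +0.2500  +0.5375  +0.5750]
  T[3,:] = [+0.0000  +0.5357  -0.3571  +0.7321  -0.6071]
  T[4,:] = [+0.0000  -0.4041  +0.0408  -0.9408  +0.2408]
moduli |λ_i(T)| = 1.1700, 0.5791, 0.2852, 0.2852, 0.0000.
ρ = 1.1700; 1.1700 > 1: divergent.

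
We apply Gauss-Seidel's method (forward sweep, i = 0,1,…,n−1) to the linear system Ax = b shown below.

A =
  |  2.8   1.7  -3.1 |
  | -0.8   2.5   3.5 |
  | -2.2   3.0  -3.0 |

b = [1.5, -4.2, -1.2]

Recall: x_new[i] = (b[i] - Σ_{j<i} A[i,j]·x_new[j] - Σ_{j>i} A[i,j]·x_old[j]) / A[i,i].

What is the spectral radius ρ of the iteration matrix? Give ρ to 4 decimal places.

1.6811

Write A = D+L+U with D = diag(2.8, 2.5, -3).
T_GS = -(D+L)⁻¹U: row 0 first, T[0,1] = -(1.7)/(2.8) = -0.6071; later rows by forward substitution.
  T[0,:] = [+0.0000 -0.6071 +1.1071]
  T[1,:] = [+0.0000 -0.1943 -1.0457]
  T[2,:] = [+0.0000 +0.2510 -1.8576]
|eigenvalues of T|: 1.6811, 0.3708, 0.0000.
ρ(T) = max|λ| = 1.6811; 1.6811 > 1 ⇒ diverges.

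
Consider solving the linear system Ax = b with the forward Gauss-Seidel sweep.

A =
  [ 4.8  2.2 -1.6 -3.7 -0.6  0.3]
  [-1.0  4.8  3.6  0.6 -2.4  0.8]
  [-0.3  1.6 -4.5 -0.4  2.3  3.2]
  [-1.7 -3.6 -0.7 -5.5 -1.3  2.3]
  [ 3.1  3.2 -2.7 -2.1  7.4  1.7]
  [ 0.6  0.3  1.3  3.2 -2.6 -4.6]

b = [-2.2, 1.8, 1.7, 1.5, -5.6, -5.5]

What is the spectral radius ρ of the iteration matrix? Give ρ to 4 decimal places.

Let D = diag(4.8, 4.8, -4.5, -5.5, 7.4, -4.6); L, U the strict triangles.
T_GS = -(D+L)⁻¹U: row 0 first, T[0,5] = -(0.3)/(4.8) = -0.0625; later rows by forward substitution.
  T[0,:] = [+0.0000, -0.4583, +0.3333, +0.7708, +0.1250, -0.0625]
  T[1,:] = [+0.0000, -0.0955, -0.6806, +0.0356, +0.5260, -0.1797]
  T[2,:] = [+0.0000, -0.0034, -0.2642, -0.1276, +0.6898, +0.6514]
  T[3,:] = [+0.0000, +0.2046, +0.3760, -0.2453, -0.7071, +0.4722]
  T[4,:] = [+0.0000, +0.2901, +0.1650, -0.4545, -0.2288, +0.2458]
  T[5,:] = [+0.0000, -0.0886, +0.0928, +0.1530, -0.1170, +0.3538]
moduli |λ_i(T)| = 1.1587, 0.6193, 0.1919, 0.1919, 0.0082, 0.0000.
ρ = 1.1587; 1.1587 > 1, so it fails to converge.

1.1587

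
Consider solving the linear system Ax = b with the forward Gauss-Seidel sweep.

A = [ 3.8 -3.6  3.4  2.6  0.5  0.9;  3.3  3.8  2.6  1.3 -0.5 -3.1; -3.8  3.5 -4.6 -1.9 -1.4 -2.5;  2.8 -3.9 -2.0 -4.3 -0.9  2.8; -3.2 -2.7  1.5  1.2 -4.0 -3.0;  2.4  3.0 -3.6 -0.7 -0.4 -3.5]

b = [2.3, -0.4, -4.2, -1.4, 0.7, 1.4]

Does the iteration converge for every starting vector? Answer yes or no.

no

Write A = D+L+U with D = diag(3.8, 3.8, -4.6, -4.3, -4, -3.5).
T_GS = -(D+L)⁻¹U: row 0 first, T[0,5] = -(0.9)/(3.8) = -0.2368; later rows by forward substitution.
  T[0,:] = [+0.0000, +0.9474, -0.8947, -0.6842, -0.1316, -0.2368]
  T[1,:] = [+0.0000, -0.8227, +0.0928, +0.2521, +0.2458, +1.0215]
  T[2,:] = [+0.0000, -1.4086, +0.8097, +0.3440, -0.0086, +0.4294]
  T[3,:] = [+0.0000, +2.0182, -1.0434, -0.8341, -0.5140, -0.6292]
  T[4,:] = [+0.0000, -0.1253, +0.6438, +0.2560, -0.2181, -1.2778]
  T[5,:] = [+0.0000, +1.0039, -1.2318, -0.4693, +0.2571, +0.5434]
moduli |λ_i(T)| = 1.6020, 0.8140, 0.4395, 0.4395, 0.1144, 0.0000.
ρ = 1.6020; 1.6020 > 1 ⇒ diverges.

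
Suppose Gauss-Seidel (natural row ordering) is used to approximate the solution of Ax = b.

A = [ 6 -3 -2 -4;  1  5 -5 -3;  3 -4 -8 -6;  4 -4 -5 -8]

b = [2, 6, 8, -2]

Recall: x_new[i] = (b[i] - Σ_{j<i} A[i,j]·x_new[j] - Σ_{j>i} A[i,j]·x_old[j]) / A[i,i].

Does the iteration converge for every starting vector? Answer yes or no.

yes

Let D = diag(6, 5, -8, -8); L, U the strict triangles.
T_GS = -(D+L)⁻¹U: row 0 first, T[0,2] = -(-2)/(6) = +0.3333; later rows by forward substitution.
  T[0,:] = [+0.0000  +0.5000  +0.3333  +0.6667]
  T[1,:] = [+0.0000  -0.1000  +0.9333  +0.4667]
  T[2,:] = [+0.0000  +0.2375  -0.3417  -0.7333]
  T[3,:] = [+0.0000  +0.1516  -0.0865  +0.5583]
eigenvalue magnitudes: 0.8341, 0.5099, 0.4409, 0.0000.
spectral radius ρ = 0.8341; 0.8341 < 1: convergent.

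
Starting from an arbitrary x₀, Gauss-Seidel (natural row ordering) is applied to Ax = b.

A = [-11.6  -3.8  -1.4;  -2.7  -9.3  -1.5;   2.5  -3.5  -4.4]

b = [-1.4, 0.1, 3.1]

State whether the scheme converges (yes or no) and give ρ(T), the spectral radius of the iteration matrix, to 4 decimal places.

yes, ρ = 0.2480

Let D = diag(-11.6, -9.3, -4.4); L, U the strict triangles.
Gauss-Seidel: T = -(D+L)⁻¹U, row 0 first, T[0,1] = -(-3.8)/(-11.6) = -0.3276; later rows by forward substitution.
  T[0,:] = [+0.0000 -0.3276 -0.1207]
  T[1,:] = [+0.0000 +0.0951 -0.1263]
  T[2,:] = [+0.0000 -0.2618 +0.0319]
|roots of det(T-λI)|: 0.2480, 0.1210, 0.0000.
ρ = 0.2480; 0.2480 < 1 ⇒ converges.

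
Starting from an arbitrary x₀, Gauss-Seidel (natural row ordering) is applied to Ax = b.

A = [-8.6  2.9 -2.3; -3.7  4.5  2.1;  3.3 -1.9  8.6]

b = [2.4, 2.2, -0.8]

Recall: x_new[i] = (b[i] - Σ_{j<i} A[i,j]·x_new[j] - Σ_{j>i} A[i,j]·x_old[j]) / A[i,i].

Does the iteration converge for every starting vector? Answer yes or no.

yes

A = D + L + U where D = diag(-8.6, 4.5, 8.6).
T_GS = -(D+L)⁻¹U: row 0 first, T[0,2] = -(-2.3)/(-8.6) = -0.2674; later rows by forward substitution.
  T[0,:] = [+0.0000 +0.3372 -0.2674]
  T[1,:] = [+0.0000 +0.2773 -0.6866]
  T[2,:] = [+0.0000 -0.0681 -0.0491]
|eigenvalues of T|: 0.3850, 0.1568, 0.0000.
ρ(T) = max|λ| = 0.3850; 0.3850 < 1, so it converges for any x₀.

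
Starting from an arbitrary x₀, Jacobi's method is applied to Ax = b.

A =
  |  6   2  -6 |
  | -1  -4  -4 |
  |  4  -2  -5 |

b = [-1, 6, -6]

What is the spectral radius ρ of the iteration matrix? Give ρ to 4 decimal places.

Diagonal D = diag(6, -4, -5); L, U strict lower/upper.
Jacobi T = -D⁻¹(L+U): T[2,1] = -(-2)/(-5) = -0.4000; T[2,2] = 0.
  T[0,:] = [+0.0000, -0.3333, +1.0000]
  T[1,:] = [-0.2500, +0.0000, -1.0000]
  T[2,:] = [+0.8000, -0.4000, +0.0000]
eigenvalue magnitudes: 1.2552, 0.9466, 0.3086.
spectral radius ρ = 1.2552; 1.2552 > 1 ⇒ diverges.

1.2552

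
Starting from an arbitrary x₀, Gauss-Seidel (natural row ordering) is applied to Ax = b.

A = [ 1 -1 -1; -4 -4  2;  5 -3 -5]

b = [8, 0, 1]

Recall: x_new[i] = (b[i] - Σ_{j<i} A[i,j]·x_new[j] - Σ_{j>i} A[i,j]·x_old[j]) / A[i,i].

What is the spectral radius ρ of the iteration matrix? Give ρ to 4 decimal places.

Diagonal D = diag(1, -4, -5); L, U strict lower/upper.
GS T = -(D+L)⁻¹U: row 0 first, T[0,1] = -(-1)/(1) = +1.0000; later rows by forward substitution.
  T[0,:] = [+0.0000  +1.0000  +1.0000]
  T[1,:] = [+0.0000  -1.0000  -0.5000]
  T[2,:] = [+0.0000  +1.6000  +1.3000]
|roots of det(T-λI)|: 0.8728, 0.5728, 0.0000.
spectral radius ρ = 0.8728; 0.8728 < 1 ⇒ converges.

0.8728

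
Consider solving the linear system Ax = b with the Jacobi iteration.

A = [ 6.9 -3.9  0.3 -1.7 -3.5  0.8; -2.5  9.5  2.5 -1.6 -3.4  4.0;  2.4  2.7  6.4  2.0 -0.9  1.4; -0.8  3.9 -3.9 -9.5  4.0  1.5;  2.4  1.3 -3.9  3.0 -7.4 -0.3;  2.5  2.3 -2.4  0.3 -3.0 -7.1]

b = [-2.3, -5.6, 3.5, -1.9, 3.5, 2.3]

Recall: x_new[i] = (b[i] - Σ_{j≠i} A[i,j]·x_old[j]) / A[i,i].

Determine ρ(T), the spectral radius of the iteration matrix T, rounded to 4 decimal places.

Split A = D + L + U, D = diag(6.9, 9.5, 6.4, -9.5, -7.4, -7.1).
Jacobi T = -D⁻¹(L+U): T[3,1] = -(3.9)/(-9.5) = +0.4105; T[3,3] = 0.
  T[0,:] = [+0.0000  +0.5652  -0.0435  +0.2464  +0.5072  -0.1159]
  T[1,:] = [+0.2632  +0.0000  -0.2632  +0.1684  +0.3579  -0.4211]
  T[2,:] = [-0.3750  -0.4219  +0.0000  -0.3125  +0.1406  -0.2188]
  T[3,:] = [-0.0842  +0.4105  -0.4105  +0.0000  +0.4211  +0.1579]
  T[4,:] = [+0.3243  +0.1757  -0.5270  +0.4054  +0.0000  -0.0405]
  T[5,:] = [+0.3521  +0.3239  -0.3380  +0.0423  -0.4225  +0.0000]
|eigenvalues of T|: 1.1523, 0.5724, 0.5724, 0.4866, 0.4866, 0.1684.
ρ = 1.1523; 1.1523 > 1, so it fails to converge.

1.1523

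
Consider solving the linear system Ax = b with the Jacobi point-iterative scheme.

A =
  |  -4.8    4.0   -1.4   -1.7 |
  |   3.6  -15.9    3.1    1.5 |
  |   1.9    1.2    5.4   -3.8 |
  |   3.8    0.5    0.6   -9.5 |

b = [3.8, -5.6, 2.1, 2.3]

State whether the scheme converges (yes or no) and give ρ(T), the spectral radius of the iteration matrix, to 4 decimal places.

Diagonal D = diag(-4.8, -15.9, 5.4, -9.5); L, U strict lower/upper.
Jacobi: T = -D⁻¹(L+U), T[1,0] = -(3.6)/(-15.9) = +0.2264; T[1,1] = 0.
  T[0,:] = [+0.0000, +0.8333, -0.2917, -0.3542]
  T[1,:] = [+0.2264, +0.0000, +0.1950, +0.0943]
  T[2,:] = [-0.3519, -0.2222, +0.0000, +0.7037]
  T[3,:] = [+0.4000, +0.0526, +0.0632, +0.0000]
|roots of det(T-λI)|: 0.6129, 0.3865, 0.3639, 0.3639.
ρ(T) = max|λ| = 0.6129; 0.6129 < 1, so it converges for any x₀.

yes, ρ = 0.6129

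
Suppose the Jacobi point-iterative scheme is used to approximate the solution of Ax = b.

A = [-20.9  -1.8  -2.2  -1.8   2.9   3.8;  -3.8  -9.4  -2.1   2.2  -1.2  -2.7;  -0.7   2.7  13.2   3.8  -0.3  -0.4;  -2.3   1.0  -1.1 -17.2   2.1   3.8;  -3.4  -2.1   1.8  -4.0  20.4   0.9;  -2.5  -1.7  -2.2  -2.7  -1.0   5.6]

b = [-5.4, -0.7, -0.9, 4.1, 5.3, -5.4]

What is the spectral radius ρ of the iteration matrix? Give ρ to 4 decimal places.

Diagonal D = diag(-20.9, -9.4, 13.2, -17.2, 20.4, 5.6); L, U strict lower/upper.
Jacobi: T = -D⁻¹(L+U), T[1,3] = -(2.2)/(-9.4) = +0.2340; T[1,1] = 0.
  T[0,:] = [+0.0000, -0.0861, -0.1053, -0.0861, +0.1388, +0.1818]
  T[1,:] = [-0.4043, +0.0000, -0.2234, +0.2340, -0.1277, -0.2872]
  T[2,:] = [+0.0530, -0.2045, +0.0000, -0.2879, +0.0227, +0.0303]
  T[3,:] = [-0.1337, +0.0581, -0.0640, +0.0000, +0.1221, +0.2209]
  T[4,:] = [+0.1667, +0.1029, -0.0882, +0.1961, +0.0000, -0.0441]
  T[5,:] = [+0.4464, +0.3036, +0.3929, +0.4821, +0.1786, +0.0000]
moduli |λ_i(T)| = 0.5168, 0.3942, 0.3942, 0.1724, 0.0663, 0.0663.
ρ(T) = max|λ| = 0.5168; 0.5168 < 1 ⇒ converges.

0.5168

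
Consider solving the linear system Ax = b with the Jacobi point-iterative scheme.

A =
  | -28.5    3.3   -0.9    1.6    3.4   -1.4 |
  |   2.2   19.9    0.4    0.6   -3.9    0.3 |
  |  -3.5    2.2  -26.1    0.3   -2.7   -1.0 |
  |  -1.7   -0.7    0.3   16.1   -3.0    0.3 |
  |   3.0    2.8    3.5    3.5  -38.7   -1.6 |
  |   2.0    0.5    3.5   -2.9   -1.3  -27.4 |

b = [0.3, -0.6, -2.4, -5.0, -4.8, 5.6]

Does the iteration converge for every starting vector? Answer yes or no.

Write A = D+L+U with D = diag(-28.5, 19.9, -26.1, 16.1, -38.7, -27.4).
T_J = -D⁻¹(L+U): T[2,1] = -(2.2)/(-26.1) = +0.0843; T[2,2] = 0.
  T[0,:] = [+0.0000  +0.1158  -0.0316  +0.0561  +0.1193  -0.0491]
  T[1,:] = [-0.1106  +0.0000  -0.0201  -0.0302  +0.1960  -0.0151]
  T[2,:] = [-0.1341  +0.0843  +0.0000  +0.0115  -0.1034  -0.0383]
  T[3,:] = [+0.1056  +0.0435  -0.0186  +0.0000  +0.1863  -0.0186]
  T[4,:] = [+0.0775  +0.0724  +0.0904  +0.0904  +0.0000  -0.0413]
  T[5,:] = [+0.0730  +0.0182  +0.1277  -0.1058  -0.0474  +0.0000]
moduli |λ_i(T)| = 0.2251, 0.1721, 0.1721, 0.0493, 0.0493, 0.0427.
spectral radius ρ = 0.2251; 0.2251 < 1: convergent.

yes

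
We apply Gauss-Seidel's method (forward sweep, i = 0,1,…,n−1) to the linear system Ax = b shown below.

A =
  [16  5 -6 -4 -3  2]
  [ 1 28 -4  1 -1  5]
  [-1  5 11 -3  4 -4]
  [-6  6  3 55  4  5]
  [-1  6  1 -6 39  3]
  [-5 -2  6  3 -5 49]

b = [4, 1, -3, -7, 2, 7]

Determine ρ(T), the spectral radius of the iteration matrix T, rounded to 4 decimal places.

0.2393

Let D = diag(16, 28, 11, 55, 39, 49); L, U the strict triangles.
GS T = -(D+L)⁻¹U: row 0 first, T[0,3] = -(-4)/(16) = +0.2500; later rows by forward substitution.
  T[0,:] = [+0.0000, -0.3125, +0.3750, +0.2500, +0.1875, -0.1250]
  T[1,:] = [+0.0000, +0.0112, +0.1295, -0.0446, +0.0290, -0.1741]
  T[2,:] = [+0.0000, -0.0335, -0.0248, +0.3157, -0.3598, +0.4314]
  T[3,:] = [+0.0000, -0.0335, +0.0281, +0.0149, -0.0358, -0.1091]
  T[4,:] = [+0.0000, -0.0140, -0.0053, +0.0075, +0.0041, -0.0812]
  T[5,:] = [+0.0000, -0.0267, +0.0443, -0.0151, +0.0670, -0.0743]
|roots of det(T-λI)|: 0.2393, 0.1059, 0.1059, 0.0509, 0.0509, 0.0000.
ρ = 0.2393; 0.2393 < 1 ⇒ converges.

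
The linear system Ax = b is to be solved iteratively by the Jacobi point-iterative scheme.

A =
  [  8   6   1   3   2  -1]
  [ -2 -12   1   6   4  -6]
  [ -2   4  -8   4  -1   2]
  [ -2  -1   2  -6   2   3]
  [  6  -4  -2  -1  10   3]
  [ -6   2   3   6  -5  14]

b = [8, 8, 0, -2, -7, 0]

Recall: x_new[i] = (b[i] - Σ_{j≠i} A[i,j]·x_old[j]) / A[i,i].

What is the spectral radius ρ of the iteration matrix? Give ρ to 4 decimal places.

Write A = D+L+U with D = diag(8, -12, -8, -6, 10, 14).
T_J = -D⁻¹(L+U): T[3,1] = -(-1)/(-6) = -0.1667; T[3,3] = 0.
  T[0,:] = [+0.0000 -0.7500 -0.1250 -0.3750 -0.2500 +0.1250]
  T[1,:] = [-0.1667 +0.0000 +0.0833 +0.5000 +0.3333 -0.5000]
  T[2,:] = [-0.2500 +0.5000 +0.0000 +0.5000 -0.1250 +0.2500]
  T[3,:] = [-0.3333 -0.1667 +0.3333 +0.0000 +0.3333 +0.5000]
  T[4,:] = [-0.6000 +0.4000 +0.2000 +0.1000 +0.0000 -0.3000]
  T[5,:] = [+0.4286 -0.1429 -0.2143 -0.4286 +0.3571 +0.0000]
moduli |λ_i(T)| = 1.1749, 0.6962, 0.6962, 0.5625, 0.5625, 0.2421.
spectral radius ρ = 1.1749; 1.1749 > 1: divergent.

1.1749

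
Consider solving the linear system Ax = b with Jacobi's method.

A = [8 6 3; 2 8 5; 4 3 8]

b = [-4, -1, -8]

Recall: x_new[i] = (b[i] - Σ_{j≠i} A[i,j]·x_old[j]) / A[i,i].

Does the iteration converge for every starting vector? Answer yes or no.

yes

Diagonal D = diag(8, 8, 8); L, U strict lower/upper.
Jacobi: T = -D⁻¹(L+U), T[1,2] = -(5)/(8) = -0.6250; T[1,1] = 0.
  T[0,:] = [+0.0000  -0.7500  -0.3750]
  T[1,:] = [-0.2500  +0.0000  -0.6250]
  T[2,:] = [-0.5000  -0.3750  +0.0000]
moduli |λ_i(T)| = 0.9457, 0.5339, 0.5339.
ρ = 0.9457; 0.9457 < 1 ⇒ converges.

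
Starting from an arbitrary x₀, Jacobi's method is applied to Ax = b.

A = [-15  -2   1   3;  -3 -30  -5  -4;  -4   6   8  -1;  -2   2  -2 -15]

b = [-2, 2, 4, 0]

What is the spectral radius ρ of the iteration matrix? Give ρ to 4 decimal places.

0.3790

Diagonal D = diag(-15, -30, 8, -15); L, U strict lower/upper.
Jacobi T = -D⁻¹(L+U): T[1,3] = -(-4)/(-30) = -0.1333; T[1,1] = 0.
  T[0,:] = [+0.0000  -0.1333  +0.0667  +0.2000]
  T[1,:] = [-0.1000  +0.0000  -0.1667  -0.1333]
  T[2,:] = [+0.5000  -0.7500  +0.0000  +0.1250]
  T[3,:] = [-0.1333  +0.1333  -0.1333  +0.0000]
|λ(T)| sorted: 0.3790, 0.2757, 0.2757, 0.0913.
spectral radius ρ = 0.3790; 0.3790 < 1 ⇒ converges.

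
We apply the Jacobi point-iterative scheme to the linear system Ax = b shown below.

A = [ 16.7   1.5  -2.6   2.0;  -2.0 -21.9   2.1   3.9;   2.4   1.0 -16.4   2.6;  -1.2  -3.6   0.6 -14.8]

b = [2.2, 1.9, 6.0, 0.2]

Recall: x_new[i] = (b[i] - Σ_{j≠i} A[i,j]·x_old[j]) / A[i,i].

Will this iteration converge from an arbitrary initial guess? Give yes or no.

Write A = D+L+U with D = diag(16.7, -21.9, -16.4, -14.8).
Jacobi: T = -D⁻¹(L+U), T[1,2] = -(2.1)/(-21.9) = +0.0959; T[1,1] = 0.
  T[0,:] = [+0.0000  -0.0898  +0.1557  -0.1198]
  T[1,:] = [-0.0913  +0.0000  +0.0959  +0.1781]
  T[2,:] = [+0.1463  +0.0610  +0.0000  +0.1585]
  T[3,:] = [-0.0811  -0.2432  +0.0405  +0.0000]
|eigenvalues of T|: 0.2649, 0.2082, 0.2082, 0.1516.
spectral radius ρ = 0.2649; 0.2649 < 1, so it converges for any x₀.

yes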